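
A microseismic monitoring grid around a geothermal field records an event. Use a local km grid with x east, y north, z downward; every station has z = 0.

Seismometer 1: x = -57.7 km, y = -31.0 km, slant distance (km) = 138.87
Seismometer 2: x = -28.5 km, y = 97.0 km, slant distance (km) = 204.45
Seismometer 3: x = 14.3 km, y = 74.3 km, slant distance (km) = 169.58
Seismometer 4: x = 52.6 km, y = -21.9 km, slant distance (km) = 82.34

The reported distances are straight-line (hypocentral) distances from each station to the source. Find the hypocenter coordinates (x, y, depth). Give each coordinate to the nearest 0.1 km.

x ≈ 58.4 km, y ≈ -78.1 km, depth ≈ 59.9 km

Each station gives a sphere (x−x_i)² + (y−y_i)² + z² = d_i² (stations at z=0).
Subtracting the Seismometer 1 sphere from Seismometer 2 and Seismometer 3: z² cancels, leaving linear equations in x and y:
58.4 x + 256.0 y = -16583.97
144.0 x + 210.6 y = -8037.81
Solving: x ≈ 58.413, y ≈ -78.106 km (keep extra digits for the depth step; rounded: 58.4, -78.1).
Then from the Seismometer 1 sphere: z² = 138.87² − (x + 57.7)² − (y + 31.0)² with x = 58.413, y = -78.106, so z ≈ 59.864 ≈ 59.9 km.
Check against Seismometer 4 (with the unrounded solution): distance 82.32 ≈ 82.34 km. ✓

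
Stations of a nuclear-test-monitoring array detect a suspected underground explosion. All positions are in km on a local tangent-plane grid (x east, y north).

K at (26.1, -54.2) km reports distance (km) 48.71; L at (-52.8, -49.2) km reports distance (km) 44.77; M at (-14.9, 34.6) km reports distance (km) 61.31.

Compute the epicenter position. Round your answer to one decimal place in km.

Circle about each station: (x − 26.1)² + (y + 54.2)² = 48.71²; (x + 52.8)² + (y + 49.2)² = 44.77²; (x + 14.9)² + (y − 34.6)² = 61.31².
Subtracting pairs of circle equations eliminates x²+y² and gives linear equations (the radical axes):
-157.8 x + 10.0 y = 1957.94
-82.0 x + 177.6 y = -3585.93
Solving the 2×2 system: x ≈ -14.1, y ≈ -26.7 km.
Check against K (with the unrounded x, y): √((x − 26.1)²+(y + 54.2)²) = 48.71 ≈ 48.71 km. ✓

-14.1 km east, -26.7 km north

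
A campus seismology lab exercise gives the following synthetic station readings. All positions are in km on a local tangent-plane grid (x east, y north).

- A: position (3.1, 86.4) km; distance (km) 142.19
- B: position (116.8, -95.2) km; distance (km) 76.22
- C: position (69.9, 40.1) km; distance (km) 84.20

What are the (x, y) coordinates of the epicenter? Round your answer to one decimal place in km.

Circle about each station: (x − 3.1)² + (y − 86.4)² = 142.19²; (x − 116.8)² + (y + 95.2)² = 76.22²; (x − 69.9)² + (y − 40.1)² = 84.20².
Subtracting the A equation from the B and C equations removes the quadratic terms:
227.4 x − 363.2 y = 29639.22
133.6 x − 92.6 y = 12147.81
Solving the 2×2 system: x ≈ 60.7, y ≈ -43.6 km.

60.7 km east, -43.6 km north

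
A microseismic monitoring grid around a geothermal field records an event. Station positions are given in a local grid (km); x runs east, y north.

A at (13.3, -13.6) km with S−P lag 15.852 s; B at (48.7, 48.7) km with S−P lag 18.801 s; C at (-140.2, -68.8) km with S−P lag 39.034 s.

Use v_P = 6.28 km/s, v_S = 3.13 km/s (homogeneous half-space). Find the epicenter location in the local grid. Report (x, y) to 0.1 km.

x ≈ 103.0 km, y ≈ -55.3 km

Distance from S−P lag: d = Δt · v_P v_S / (v_P − v_S) = Δt · (6.28·3.13)/(6.28−3.13) ≈ 6.2401·Δt.
So d_A = 98.92, d_B = 117.32, d_C = 243.58 km.
Circle about each station: (x − 13.3)² + (y + 13.6)² = 98.92²; (x − 48.7)² + (y − 48.7)² = 117.32²; (x + 140.2)² + (y + 68.8)² = 243.58².
Subtracting the A equation from the B and C equations removes the quadratic terms:
70.8 x + 124.6 y = 402.71
-307.0 x − 110.4 y = -25518.42
Solving the 2×2 system: x ≈ 103.0, y ≈ -55.3 km.
Check against A (with the unrounded x, y): √((x − 13.3)²+(y + 13.6)²) = 98.93 ≈ 98.92 km. ✓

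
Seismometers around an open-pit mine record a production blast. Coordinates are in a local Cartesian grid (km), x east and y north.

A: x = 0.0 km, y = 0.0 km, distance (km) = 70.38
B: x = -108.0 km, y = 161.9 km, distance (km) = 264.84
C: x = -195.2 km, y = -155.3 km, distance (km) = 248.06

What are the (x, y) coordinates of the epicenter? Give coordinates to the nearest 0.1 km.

Circle about each station: x² + y² = 70.38²; (x + 108.0)² + (y − 161.9)² = 264.84²; (x + 195.2)² + (y + 155.3)² = 248.06².
Subtracting the A equation from the B and C equations removes the quadratic terms:
-216.0 x + 323.8 y = -27311.27
-390.4 x − 310.6 y = 5640.71
Solving the 2×2 system: x ≈ 34.4, y ≈ -61.4 km.

34.4 km east, -61.4 km north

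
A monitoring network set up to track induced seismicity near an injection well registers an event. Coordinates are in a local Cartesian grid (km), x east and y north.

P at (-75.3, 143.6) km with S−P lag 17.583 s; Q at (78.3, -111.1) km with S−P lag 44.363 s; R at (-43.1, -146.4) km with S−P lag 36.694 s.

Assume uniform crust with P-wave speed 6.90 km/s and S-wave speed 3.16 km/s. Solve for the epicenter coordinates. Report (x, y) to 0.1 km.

-122.1 km east, 52.4 km north

Distance from S−P lag: d = Δt · v_P v_S / (v_P − v_S) = Δt · (6.90·3.16)/(6.90−3.16) ≈ 5.8299·Δt.
So d_P = 102.51, d_Q = 258.63, d_R = 213.92 km.
Circle about each station: (x + 75.3)² + (y − 143.6)² = 102.51²; (x − 78.3)² + (y + 111.1)² = 258.63²; (x + 43.1)² + (y + 146.4)² = 213.92².
Subtracting pairs of circle equations eliminates x²+y² and gives linear equations (the radical axes):
307.2 x − 509.4 y = -64198.13
64.4 x − 580.0 y = -38253.95
Solving the 2×2 system: x ≈ -122.1, y ≈ 52.4 km.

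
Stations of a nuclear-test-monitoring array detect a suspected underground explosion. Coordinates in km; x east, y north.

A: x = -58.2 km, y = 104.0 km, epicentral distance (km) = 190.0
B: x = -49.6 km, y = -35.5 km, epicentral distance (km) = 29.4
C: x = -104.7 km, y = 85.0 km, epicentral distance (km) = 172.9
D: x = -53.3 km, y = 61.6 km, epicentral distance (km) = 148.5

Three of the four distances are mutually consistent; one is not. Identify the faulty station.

B

Solve using three stations at a time. Using A, C, D (subtract circle equations pairwise → linear system) gives (x, y) ≈ (-74.8, -85.1).
Distances from that point to each station vs reported:
  A: calculated 189.8 vs reported 190.0 → residual 0.2 km
  B: calculated 55.6 vs reported 29.4 → residual 26.2 km
  C: calculated 172.7 vs reported 172.9 → residual 0.2 km
  D: calculated 148.2 vs reported 148.5 → residual 0.3 km
A, C, D are mutually consistent (residuals ≈ 0); B is off by 26.2 km.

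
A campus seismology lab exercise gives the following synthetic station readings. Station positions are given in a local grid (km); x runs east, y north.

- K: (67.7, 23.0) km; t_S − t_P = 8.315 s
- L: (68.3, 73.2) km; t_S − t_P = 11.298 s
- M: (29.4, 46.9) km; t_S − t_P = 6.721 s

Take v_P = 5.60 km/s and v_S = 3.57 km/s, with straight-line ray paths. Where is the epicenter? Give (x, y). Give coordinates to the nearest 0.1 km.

Distance from S−P lag: d = Δt · v_P v_S / (v_P − v_S) = Δt · (5.60·3.57)/(5.60−3.57) ≈ 9.8483·Δt.
So d_K = 81.89, d_L = 111.27, d_M = 66.19 km.
Circle about each station: (x − 67.7)² + (y − 23.0)² = 81.89²; (x − 68.3)² + (y − 73.2)² = 111.27²; (x − 29.4)² + (y − 46.9)² = 66.19².
Subtracting pairs of circle equations eliminates x²+y² and gives linear equations (the radical axes):
1.2 x + 100.4 y = -764.20
-76.6 x + 47.8 y = 276.54
Solving the 2×2 system: x ≈ -8.3, y ≈ -7.5 km.
Check against K (with the unrounded x, y): √((x − 67.7)²+(y − 23.0)²) = 81.89 ≈ 81.89 km. ✓

x ≈ -8.3 km, y ≈ -7.5 km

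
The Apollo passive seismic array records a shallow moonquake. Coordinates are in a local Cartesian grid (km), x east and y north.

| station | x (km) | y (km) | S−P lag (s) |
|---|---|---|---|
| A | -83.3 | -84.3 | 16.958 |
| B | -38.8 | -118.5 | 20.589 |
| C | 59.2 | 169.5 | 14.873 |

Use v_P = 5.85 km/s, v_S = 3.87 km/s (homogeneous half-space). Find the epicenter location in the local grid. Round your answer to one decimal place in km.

x ≈ -99.7 km, y ≈ 108.9 km

Distance from S−P lag: d = Δt · v_P v_S / (v_P − v_S) = Δt · (5.85·3.87)/(5.85−3.87) ≈ 11.4341·Δt.
So d_A = 193.90, d_B = 235.42, d_C = 170.06 km.
Circle about each station: (x + 83.3)² + (y + 84.3)² = 193.90²; (x + 38.8)² + (y + 118.5)² = 235.42²; (x − 59.2)² + (y − 169.5)² = 170.06².
Subtracting the A equation from the B and C equations removes the quadratic terms:
89.0 x − 68.4 y = -16323.06
285.0 x + 507.6 y = 26866.32
Solving the 2×2 system: x ≈ -99.7, y ≈ 108.9 km.
Check against A (with the unrounded x, y): √((x + 83.3)²+(y + 84.3)²) = 193.90 ≈ 193.90 km. ✓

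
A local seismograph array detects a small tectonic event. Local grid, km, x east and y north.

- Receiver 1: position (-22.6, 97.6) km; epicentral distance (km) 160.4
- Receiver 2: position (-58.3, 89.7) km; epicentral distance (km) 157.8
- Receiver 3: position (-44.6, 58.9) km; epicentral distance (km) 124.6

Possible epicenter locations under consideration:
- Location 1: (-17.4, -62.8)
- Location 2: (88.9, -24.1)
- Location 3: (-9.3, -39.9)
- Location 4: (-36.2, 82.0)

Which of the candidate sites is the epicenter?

Location 1

For each candidate, compare |candidate − station| to the reported distance:
Location 1: residuals Receiver 1 0.1, Receiver 2 0.1, Receiver 3 0.1 → max 0.1 km
Location 2: residuals Receiver 1 4.7, Receiver 2 28.3, Receiver 3 32.6 → max 32.6 km
Location 3: residuals Receiver 1 22.3, Receiver 2 19.2, Receiver 3 19.7 → max 22.3 km
Location 4: residuals Receiver 1 139.7, Receiver 2 134.4, Receiver 3 100.0 → max 139.7 km
Only Location 1 has all residuals ≈ 0.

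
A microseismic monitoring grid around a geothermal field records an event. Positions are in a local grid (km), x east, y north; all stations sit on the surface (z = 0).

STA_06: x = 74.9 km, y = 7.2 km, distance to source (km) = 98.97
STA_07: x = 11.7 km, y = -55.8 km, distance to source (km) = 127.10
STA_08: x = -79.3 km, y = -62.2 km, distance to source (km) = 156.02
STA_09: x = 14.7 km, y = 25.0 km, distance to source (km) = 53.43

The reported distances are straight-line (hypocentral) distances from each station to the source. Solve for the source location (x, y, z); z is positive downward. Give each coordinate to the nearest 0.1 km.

Each station gives a sphere (x−x_i)² + (y−y_i)² + z² = d_i² (stations at z=0).
Subtracting the STA_06 sphere from STA_07 and STA_08: z² cancels, leaving linear equations in x and y:
-126.4 x − 126.0 y = -8770.67
-308.4 x − 138.8 y = -10051.70
Solving: x ≈ 2.306, y ≈ 67.295 km (keep extra digits for the depth step; rounded: 2.3, 67.3).
Then from the STA_06 sphere: z² = 98.97² − (x − 74.9)² − (y − 7.2)² with x = 2.306, y = 67.295, so z ≈ 30.229 ≈ 30.2 km.

x ≈ 2.3 km, y ≈ 67.3 km, depth ≈ 30.2 km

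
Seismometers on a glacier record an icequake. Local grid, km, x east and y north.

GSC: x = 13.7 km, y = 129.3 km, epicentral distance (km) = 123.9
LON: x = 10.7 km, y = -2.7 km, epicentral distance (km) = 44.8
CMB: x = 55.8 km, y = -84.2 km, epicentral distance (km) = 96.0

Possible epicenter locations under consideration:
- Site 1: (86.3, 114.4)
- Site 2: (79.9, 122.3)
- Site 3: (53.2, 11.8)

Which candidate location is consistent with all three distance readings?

For each candidate, compare |candidate − station| to the reported distance:
Site 1: residuals GSC 49.8, LON 94.6, CMB 104.9 → max 104.9 km
Site 2: residuals GSC 57.3, LON 98.1, CMB 111.9 → max 111.9 km
Site 3: residuals GSC 0.1, LON 0.1, CMB 0.0 → max 0.1 km
Only Site 3 has all residuals ≈ 0.

Site 3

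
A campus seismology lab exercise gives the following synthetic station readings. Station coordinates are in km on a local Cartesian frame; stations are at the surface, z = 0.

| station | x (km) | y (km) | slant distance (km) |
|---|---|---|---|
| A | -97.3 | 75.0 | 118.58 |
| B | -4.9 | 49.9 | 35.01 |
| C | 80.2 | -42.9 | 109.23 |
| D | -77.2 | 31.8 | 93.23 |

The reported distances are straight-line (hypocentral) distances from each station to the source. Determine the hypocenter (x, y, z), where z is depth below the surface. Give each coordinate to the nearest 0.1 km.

Each station gives a sphere (x−x_i)² + (y−y_i)² + z² = d_i² (stations at z=0).
Subtracting the A sphere from B and C: z² cancels, leaving linear equations in x and y:
184.8 x − 50.2 y = 257.25
355.0 x − 235.8 y = -4689.82
Solving: x ≈ 11.496, y ≈ 37.197 km (keep extra digits for the depth step; rounded: 11.5, 37.2).
Then from the A sphere: z² = 118.58² − (x + 97.3)² − (y − 75.0)² with x = 11.496, y = 37.197, so z ≈ 28.206 ≈ 28.2 km.

x ≈ 11.5 km, y ≈ 37.2 km, depth ≈ 28.2 km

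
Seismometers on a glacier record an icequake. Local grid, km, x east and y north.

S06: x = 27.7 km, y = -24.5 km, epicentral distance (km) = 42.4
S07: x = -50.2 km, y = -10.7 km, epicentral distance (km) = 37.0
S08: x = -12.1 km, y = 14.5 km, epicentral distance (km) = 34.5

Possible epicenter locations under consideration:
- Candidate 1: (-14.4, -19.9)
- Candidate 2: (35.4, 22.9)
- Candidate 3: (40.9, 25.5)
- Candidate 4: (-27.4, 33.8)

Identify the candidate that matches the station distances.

For each candidate, compare |candidate − station| to the reported distance:
Candidate 1: residuals S06 0.0, S07 0.0, S08 0.0 → max 0.0 km
Candidate 2: residuals S06 5.6, S07 55.0, S08 13.7 → max 55.0 km
Candidate 3: residuals S06 9.3, S07 61.0, S08 19.6 → max 61.0 km
Candidate 4: residuals S06 37.8, S07 13.0, S08 9.9 → max 37.8 km
Only Candidate 1 has all residuals ≈ 0.

Candidate 1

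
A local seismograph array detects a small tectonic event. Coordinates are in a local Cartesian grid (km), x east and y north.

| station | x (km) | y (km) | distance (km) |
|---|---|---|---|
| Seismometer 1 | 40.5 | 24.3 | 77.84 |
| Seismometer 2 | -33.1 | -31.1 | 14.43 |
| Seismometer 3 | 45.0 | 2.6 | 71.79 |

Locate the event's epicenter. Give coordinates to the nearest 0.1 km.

Circle about each station: (x − 40.5)² + (y − 24.3)² = 77.84²; (x + 33.1)² + (y + 31.1)² = 14.43²; (x − 45.0)² + (y − 2.6)² = 71.79².
Subtracting the Seismometer 1 equation from the Seismometer 2 and Seismometer 3 equations removes the quadratic terms:
-147.2 x − 110.8 y = 5682.92
9.0 x − 43.4 y = 706.28
Solving the 2×2 system: x ≈ -22.8, y ≈ -21.0 km.

-22.8 km east, -21.0 km north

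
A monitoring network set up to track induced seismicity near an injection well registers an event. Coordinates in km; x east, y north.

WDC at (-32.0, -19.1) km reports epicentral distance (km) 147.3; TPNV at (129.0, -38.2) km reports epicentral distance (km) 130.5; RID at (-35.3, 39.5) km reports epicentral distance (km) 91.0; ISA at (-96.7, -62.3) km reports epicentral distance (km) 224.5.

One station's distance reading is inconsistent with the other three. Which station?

Solve using three stations at a time. Using WDC, TPNV, ISA (subtract circle equations pairwise → linear system) gives (x, y) ≈ (76.0, 81.3).
Distances from that point to each station vs reported:
  WDC: calculated 147.5 vs reported 147.3 → residual 0.2 km
  TPNV: calculated 130.7 vs reported 130.5 → residual 0.2 km
  RID: calculated 118.9 vs reported 91.0 → residual 27.9 km
  ISA: calculated 224.6 vs reported 224.5 → residual 0.1 km
WDC, TPNV, ISA are mutually consistent (residuals ≈ 0); RID is off by 27.9 km.

RID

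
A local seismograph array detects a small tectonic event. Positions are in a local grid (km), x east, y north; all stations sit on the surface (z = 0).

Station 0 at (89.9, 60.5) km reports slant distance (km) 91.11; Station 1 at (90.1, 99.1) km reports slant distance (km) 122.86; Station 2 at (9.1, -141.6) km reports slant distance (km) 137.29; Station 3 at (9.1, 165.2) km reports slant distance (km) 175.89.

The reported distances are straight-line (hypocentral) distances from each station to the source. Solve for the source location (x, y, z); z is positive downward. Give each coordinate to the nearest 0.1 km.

Each station gives a sphere (x−x_i)² + (y−y_i)² + z² = d_i² (stations at z=0).
Subtracting the Station 0 sphere from Station 1 and Station 2: z² cancels, leaving linear equations in x and y:
0.4 x + 77.2 y = -596.99
-161.6 x − 404.2 y = -2156.40
Solving: x ≈ 33.115, y ≈ -7.905 km (keep extra digits for the depth step; rounded: 33.1, -7.9).
Then from the Station 0 sphere: z² = 91.11² − (x − 89.9)² − (y − 60.5)² with x = 33.115, y = -7.905, so z ≈ 19.931 ≈ 19.9 km.

x ≈ 33.1 km, y ≈ -7.9 km, depth ≈ 19.9 km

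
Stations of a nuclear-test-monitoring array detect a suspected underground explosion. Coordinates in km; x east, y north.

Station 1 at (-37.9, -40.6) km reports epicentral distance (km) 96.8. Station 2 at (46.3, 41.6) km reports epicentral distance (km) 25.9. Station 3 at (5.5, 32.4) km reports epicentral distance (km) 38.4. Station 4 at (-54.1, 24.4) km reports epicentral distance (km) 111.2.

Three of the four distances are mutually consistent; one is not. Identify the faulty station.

Station 4

Solve using three stations at a time. Using Station 1, Station 2, Station 3 (subtract circle equations pairwise → linear system) gives (x, y) ≈ (40.4, 16.3).
Distances from that point to each station vs reported:
  Station 1: calculated 96.8 vs reported 96.8 → residual 0.0 km
  Station 2: calculated 26.0 vs reported 25.9 → residual 0.1 km
  Station 3: calculated 38.4 vs reported 38.4 → residual 0.0 km
  Station 4: calculated 94.9 vs reported 111.2 → residual 16.3 km
Station 1, Station 2, Station 3 are mutually consistent (residuals ≈ 0); Station 4 is off by 16.3 km.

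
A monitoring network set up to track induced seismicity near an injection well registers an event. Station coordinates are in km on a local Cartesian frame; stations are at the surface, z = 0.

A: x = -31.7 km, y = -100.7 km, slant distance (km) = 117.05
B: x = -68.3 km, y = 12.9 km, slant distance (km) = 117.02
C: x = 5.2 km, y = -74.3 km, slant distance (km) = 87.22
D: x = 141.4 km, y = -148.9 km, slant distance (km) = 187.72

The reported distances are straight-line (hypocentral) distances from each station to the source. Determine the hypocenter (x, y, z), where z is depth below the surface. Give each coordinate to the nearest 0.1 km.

Each station gives a sphere (x−x_i)² + (y−y_i)² + z² = d_i² (stations at z=0).
Subtracting the A sphere from B and C: z² cancels, leaving linear equations in x and y:
-73.2 x + 227.2 y = -6307.06
73.8 x + 52.8 y = 495.52
Solving: x ≈ 21.597, y ≈ -20.802 km (keep extra digits for the depth step; rounded: 21.6, -20.8).
Then from the A sphere: z² = 117.05² − (x + 31.7)² − (y + 100.7)² with x = 21.597, y = -20.802, so z ≈ 66.906 ≈ 66.9 km.

(21.6, -20.8, 66.9)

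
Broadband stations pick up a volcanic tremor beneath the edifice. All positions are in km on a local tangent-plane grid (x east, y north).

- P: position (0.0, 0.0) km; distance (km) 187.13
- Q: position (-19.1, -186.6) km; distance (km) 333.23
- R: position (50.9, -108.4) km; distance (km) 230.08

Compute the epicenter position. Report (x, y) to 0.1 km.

Circle about each station: x² + y² = 187.13²; (x + 19.1)² + (y + 186.6)² = 333.23²; (x − 50.9)² + (y + 108.4)² = 230.08².
Subtracting the P equation from the Q and R equations removes the quadratic terms:
-38.2 x − 373.2 y = -40840.23
101.8 x − 216.8 y = -3577.80
Solving the 2×2 system: x ≈ 162.5, y ≈ 92.8 km.

x ≈ 162.5 km, y ≈ 92.8 km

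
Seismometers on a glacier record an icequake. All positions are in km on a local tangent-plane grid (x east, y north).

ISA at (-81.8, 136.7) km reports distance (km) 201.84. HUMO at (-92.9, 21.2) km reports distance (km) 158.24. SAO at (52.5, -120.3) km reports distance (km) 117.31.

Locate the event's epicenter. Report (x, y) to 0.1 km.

Circle about each station: (x + 81.8)² + (y − 136.7)² = 201.84²; (x + 92.9)² + (y − 21.2)² = 158.24²; (x − 52.5)² + (y + 120.3)² = 117.31².
Subtracting pairs of circle equations eliminates x²+y² and gives linear equations (the radical axes):
-22.2 x − 231.0 y = -598.79
268.6 x − 514.0 y = 18827.96
Solving the 2×2 system: x ≈ 63.4, y ≈ -3.5 km.

(63.4, -3.5)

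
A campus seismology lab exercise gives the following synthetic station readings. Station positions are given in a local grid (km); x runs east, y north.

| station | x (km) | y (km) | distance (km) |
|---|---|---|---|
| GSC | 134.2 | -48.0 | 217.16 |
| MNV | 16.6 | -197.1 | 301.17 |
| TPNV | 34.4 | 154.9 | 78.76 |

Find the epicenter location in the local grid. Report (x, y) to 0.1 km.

(-23.4, 101.4)

Circle about each station: (x − 134.2)² + (y + 48.0)² = 217.16²; (x − 16.6)² + (y + 197.1)² = 301.17²; (x − 34.4)² + (y − 154.9)² = 78.76².
Subtracting the GSC equation from the MNV and TPNV equations removes the quadratic terms:
-235.2 x − 298.2 y = -24734.57
-199.6 x + 405.8 y = 45819.06
Solving the 2×2 system: x ≈ -23.4, y ≈ 101.4 km.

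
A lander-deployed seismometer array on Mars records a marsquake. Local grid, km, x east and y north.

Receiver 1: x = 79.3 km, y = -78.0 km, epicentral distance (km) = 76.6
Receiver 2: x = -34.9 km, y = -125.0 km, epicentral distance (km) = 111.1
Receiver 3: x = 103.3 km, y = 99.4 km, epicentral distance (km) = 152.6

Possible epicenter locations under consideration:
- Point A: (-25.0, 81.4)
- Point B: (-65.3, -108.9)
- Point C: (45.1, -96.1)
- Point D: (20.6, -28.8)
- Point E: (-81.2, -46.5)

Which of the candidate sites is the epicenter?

For each candidate, compare |candidate − station| to the reported distance:
Point A: residuals Receiver 1 113.9, Receiver 2 95.5, Receiver 3 23.0 → max 113.9 km
Point B: residuals Receiver 1 71.3, Receiver 2 76.7, Receiver 3 115.4 → max 115.4 km
Point C: residuals Receiver 1 37.9, Receiver 2 26.0, Receiver 3 51.4 → max 51.4 km
Point D: residuals Receiver 1 0.0, Receiver 2 0.0, Receiver 3 0.0 → max 0.0 km
Point E: residuals Receiver 1 87.0, Receiver 2 20.0, Receiver 3 82.6 → max 87.0 km
Only Point D has all residuals ≈ 0.

Point D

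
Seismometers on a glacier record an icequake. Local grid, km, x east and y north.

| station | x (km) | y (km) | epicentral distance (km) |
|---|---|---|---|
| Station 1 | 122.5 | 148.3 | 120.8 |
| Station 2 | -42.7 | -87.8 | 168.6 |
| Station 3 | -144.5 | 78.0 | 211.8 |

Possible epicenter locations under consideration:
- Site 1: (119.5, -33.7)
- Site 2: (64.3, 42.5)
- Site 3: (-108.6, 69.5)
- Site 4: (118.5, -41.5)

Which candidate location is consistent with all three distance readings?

Site 2

For each candidate, compare |candidate − station| to the reported distance:
Site 1: residuals Station 1 61.2, Station 2 2.4, Station 3 74.9 → max 74.9 km
Site 2: residuals Station 1 0.0, Station 2 0.0, Station 3 0.0 → max 0.0 km
Site 3: residuals Station 1 123.4, Station 2 1.9, Station 3 174.9 → max 174.9 km
Site 4: residuals Station 1 69.0, Station 2 0.9, Station 3 77.1 → max 77.1 km
Only Site 2 has all residuals ≈ 0.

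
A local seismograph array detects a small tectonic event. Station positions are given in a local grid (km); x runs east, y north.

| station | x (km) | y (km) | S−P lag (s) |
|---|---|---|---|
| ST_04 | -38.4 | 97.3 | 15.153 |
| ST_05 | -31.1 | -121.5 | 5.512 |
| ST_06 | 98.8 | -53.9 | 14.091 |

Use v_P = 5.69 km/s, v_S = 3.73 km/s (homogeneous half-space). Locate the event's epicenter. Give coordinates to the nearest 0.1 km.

Distance from S−P lag: d = Δt · v_P v_S / (v_P − v_S) = Δt · (5.69·3.73)/(5.69−3.73) ≈ 10.8284·Δt.
So d_ST_04 = 164.08, d_ST_05 = 59.69, d_ST_06 = 152.58 km.
Circle about each station: (x + 38.4)² + (y − 97.3)² = 164.08²; (x + 31.1)² + (y + 121.5)² = 59.69²; (x − 98.8)² + (y + 53.9)² = 152.58².
Subtracting pairs of circle equations eliminates x²+y² and gives linear equations (the radical axes):
14.6 x − 437.6 y = 28146.96
274.4 x − 302.4 y = 5366.39
Solving the 2×2 system: x ≈ -53.3, y ≈ -66.1 km.
Check against ST_04 (with the unrounded x, y): √((x + 38.4)²+(y − 97.3)²) = 164.08 ≈ 164.08 km. ✓

-53.3 km east, -66.1 km north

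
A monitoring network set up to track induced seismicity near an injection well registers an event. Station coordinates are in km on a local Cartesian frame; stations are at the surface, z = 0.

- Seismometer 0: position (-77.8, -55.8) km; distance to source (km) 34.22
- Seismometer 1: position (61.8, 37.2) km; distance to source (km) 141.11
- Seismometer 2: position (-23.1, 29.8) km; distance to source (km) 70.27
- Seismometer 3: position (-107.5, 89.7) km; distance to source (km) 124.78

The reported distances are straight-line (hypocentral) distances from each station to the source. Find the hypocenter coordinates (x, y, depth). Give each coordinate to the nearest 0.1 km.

x ≈ -63.6 km, y ≈ -26.6 km, depth ≈ 10.8 km

Each station gives a sphere (x−x_i)² + (y−y_i)² + z² = d_i² (stations at z=0).
Subtracting the Seismometer 0 sphere from Seismometer 1 and Seismometer 2: z² cancels, leaving linear equations in x and y:
279.2 x + 186.0 y = -22704.42
109.4 x + 171.2 y = -11511.69
Solving: x ≈ -63.599, y ≈ -26.601 km (keep extra digits for the depth step; rounded: -63.6, -26.6).
Then from the Seismometer 0 sphere: z² = 34.22² − (x + 77.8)² − (y + 55.8)² with x = -63.599, y = -26.601, so z ≈ 10.805 ≈ 10.8 km.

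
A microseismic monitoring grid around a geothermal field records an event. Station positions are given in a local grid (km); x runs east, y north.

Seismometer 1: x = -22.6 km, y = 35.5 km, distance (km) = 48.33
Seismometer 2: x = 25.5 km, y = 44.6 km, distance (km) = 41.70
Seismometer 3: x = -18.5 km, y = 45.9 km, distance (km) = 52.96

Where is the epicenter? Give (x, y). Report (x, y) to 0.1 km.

x ≈ 14.4 km, y ≈ 4.4 km

Circle about each station: (x + 22.6)² + (y − 35.5)² = 48.33²; (x − 25.5)² + (y − 44.6)² = 41.70²; (x + 18.5)² + (y − 45.9)² = 52.96².
Subtracting the Seismometer 1 equation from the Seismometer 2 and Seismometer 3 equations removes the quadratic terms:
96.2 x + 18.2 y = 1465.30
8.2 x + 20.8 y = 209.08
Solving the 2×2 system: x ≈ 14.4, y ≈ 4.4 km.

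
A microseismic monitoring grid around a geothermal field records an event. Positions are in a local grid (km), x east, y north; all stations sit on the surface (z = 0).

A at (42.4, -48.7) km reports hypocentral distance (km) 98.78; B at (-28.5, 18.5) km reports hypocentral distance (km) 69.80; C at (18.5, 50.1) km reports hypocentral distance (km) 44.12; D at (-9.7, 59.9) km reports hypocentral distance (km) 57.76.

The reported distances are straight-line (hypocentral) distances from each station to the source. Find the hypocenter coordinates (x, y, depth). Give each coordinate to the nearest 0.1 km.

Each station gives a sphere (x−x_i)² + (y−y_i)² + z² = d_i² (stations at z=0).
Subtracting the A sphere from B and C: z² cancels, leaving linear equations in x and y:
-141.8 x + 134.4 y = 1870.50
-47.8 x + 197.6 y = 6493.72
Solving: x ≈ 23.299, y ≈ 38.499 km (keep extra digits for the depth step; rounded: 23.3, 38.5).
Then from the A sphere: z² = 98.78² − (x − 42.4)² − (y + 48.7)² with x = 23.299, y = 38.499, so z ≈ 42.296 ≈ 42.3 km.

x ≈ 23.3 km, y ≈ 38.5 km, depth ≈ 42.3 km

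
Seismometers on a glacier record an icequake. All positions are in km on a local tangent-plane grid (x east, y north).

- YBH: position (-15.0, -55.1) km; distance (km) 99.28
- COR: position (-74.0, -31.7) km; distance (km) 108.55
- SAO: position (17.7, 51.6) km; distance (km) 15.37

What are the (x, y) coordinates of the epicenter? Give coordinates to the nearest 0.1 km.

(5.7, 42.0)

Circle about each station: (x + 15.0)² + (y + 55.1)² = 99.28²; (x + 74.0)² + (y + 31.7)² = 108.55²; (x − 17.7)² + (y − 51.6)² = 15.37².
Subtracting the YBH equation from the COR and SAO equations removes the quadratic terms:
-118.0 x + 46.8 y = 1293.30
65.4 x + 213.4 y = 9335.12
Solving the 2×2 system: x ≈ 5.7, y ≈ 42.0 km.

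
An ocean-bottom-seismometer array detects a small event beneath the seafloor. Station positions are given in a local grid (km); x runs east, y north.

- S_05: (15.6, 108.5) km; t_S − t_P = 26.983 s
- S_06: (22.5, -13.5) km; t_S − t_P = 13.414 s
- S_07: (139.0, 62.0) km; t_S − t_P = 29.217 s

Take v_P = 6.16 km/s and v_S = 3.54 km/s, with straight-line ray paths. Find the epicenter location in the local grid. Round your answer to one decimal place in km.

Distance from S−P lag: d = Δt · v_P v_S / (v_P − v_S) = Δt · (6.16·3.54)/(6.16−3.54) ≈ 8.3231·Δt.
So d_S_05 = 224.58, d_S_06 = 111.65, d_S_07 = 243.17 km.
Circle about each station: (x − 15.6)² + (y − 108.5)² = 224.58²; (x − 22.5)² + (y + 13.5)² = 111.65²; (x − 139.0)² + (y − 62.0)² = 243.17².
Subtracting the S_05 equation from the S_06 and S_07 equations removes the quadratic terms:
13.8 x − 244.0 y = 26643.34
246.8 x − 93.0 y = 2453.92
Solving the 2×2 system: x ≈ -31.9, y ≈ -111.0 km.

(-31.9, -111.0)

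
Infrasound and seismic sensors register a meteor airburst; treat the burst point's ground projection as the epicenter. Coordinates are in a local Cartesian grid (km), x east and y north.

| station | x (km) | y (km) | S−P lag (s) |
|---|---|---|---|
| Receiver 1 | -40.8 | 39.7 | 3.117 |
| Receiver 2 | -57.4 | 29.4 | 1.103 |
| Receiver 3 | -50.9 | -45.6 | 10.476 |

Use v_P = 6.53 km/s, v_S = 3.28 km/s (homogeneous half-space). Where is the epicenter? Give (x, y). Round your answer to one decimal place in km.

Distance from S−P lag: d = Δt · v_P v_S / (v_P − v_S) = Δt · (6.53·3.28)/(6.53−3.28) ≈ 6.5903·Δt.
So d_Receiver 1 = 20.54, d_Receiver 2 = 7.27, d_Receiver 3 = 69.04 km.
Circle about each station: (x + 40.8)² + (y − 39.7)² = 20.54²; (x + 57.4)² + (y − 29.4)² = 7.27²; (x + 50.9)² + (y + 45.6)² = 69.04².
Subtracting the Receiver 1 equation from the Receiver 2 and Receiver 3 equations removes the quadratic terms:
-33.2 x − 20.6 y = 1287.43
-20.2 x − 170.6 y = -2915.19
Solving the 2×2 system: x ≈ -53.3, y ≈ 23.4 km.

x ≈ -53.3 km, y ≈ 23.4 km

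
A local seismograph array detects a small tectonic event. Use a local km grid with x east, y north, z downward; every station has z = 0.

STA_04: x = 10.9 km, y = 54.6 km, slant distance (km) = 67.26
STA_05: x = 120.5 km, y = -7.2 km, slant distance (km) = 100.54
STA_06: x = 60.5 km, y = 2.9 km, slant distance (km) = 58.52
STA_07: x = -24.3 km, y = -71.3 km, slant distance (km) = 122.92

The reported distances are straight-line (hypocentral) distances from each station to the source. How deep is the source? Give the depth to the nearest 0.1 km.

51.2 km

Each station gives a sphere (x−x_i)² + (y−y_i)² + z² = d_i² (stations at z=0).
Subtracting the STA_04 sphere from STA_05 and STA_06: z² cancels, leaving linear equations in x and y:
219.2 x − 123.6 y = 5887.74
99.2 x − 103.4 y = 1668.01
Solving: x ≈ 38.699, y ≈ 20.995 km (keep extra digits for the depth step; rounded: 38.7, 21.0).
Then from the STA_04 sphere: z² = 67.26² − (x − 10.9)² − (y − 54.6)² with x = 38.699, y = 20.995, so z ≈ 51.204 ≈ 51.2 km.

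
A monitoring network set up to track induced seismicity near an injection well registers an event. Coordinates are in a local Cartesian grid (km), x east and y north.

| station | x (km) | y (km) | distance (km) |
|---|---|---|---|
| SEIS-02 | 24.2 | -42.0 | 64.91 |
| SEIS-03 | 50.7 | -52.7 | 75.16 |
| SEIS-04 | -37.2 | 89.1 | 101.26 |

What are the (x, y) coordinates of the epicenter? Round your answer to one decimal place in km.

(38.1, 21.4)

Circle about each station: (x − 24.2)² + (y + 42.0)² = 64.91²; (x − 50.7)² + (y + 52.7)² = 75.16²; (x + 37.2)² + (y − 89.1)² = 101.26².
Subtracting the SEIS-02 equation from the SEIS-03 and SEIS-04 equations removes the quadratic terms:
53.0 x − 21.4 y = 1562.42
-122.8 x + 262.2 y = 932.73
Solving the 2×2 system: x ≈ 38.1, y ≈ 21.4 km.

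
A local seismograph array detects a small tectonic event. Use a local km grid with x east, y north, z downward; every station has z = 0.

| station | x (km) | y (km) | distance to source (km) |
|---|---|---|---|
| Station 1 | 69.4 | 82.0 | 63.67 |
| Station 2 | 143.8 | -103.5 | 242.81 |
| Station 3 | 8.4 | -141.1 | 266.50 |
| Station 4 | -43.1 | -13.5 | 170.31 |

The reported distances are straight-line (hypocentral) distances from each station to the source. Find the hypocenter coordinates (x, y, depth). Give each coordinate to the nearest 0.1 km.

Each station gives a sphere (x−x_i)² + (y−y_i)² + z² = d_i² (stations at z=0).
Subtracting the Station 1 sphere from Station 2 and Station 3: z² cancels, leaving linear equations in x and y:
148.8 x − 371.0 y = -35052.50
-122.0 x − 446.2 y = -58528.97
Solving: x ≈ 54.397, y ≈ 116.299 km (keep extra digits for the depth step; rounded: 54.4, 116.3).
Then from the Station 1 sphere: z² = 63.67² − (x − 69.4)² − (y − 82.0)² with x = 54.397, y = 116.299, so z ≈ 51.501 ≈ 51.5 km.
Check against Station 4 (with the unrounded solution): distance 170.31 ≈ 170.31 km. ✓

(54.4, 116.3, 51.5)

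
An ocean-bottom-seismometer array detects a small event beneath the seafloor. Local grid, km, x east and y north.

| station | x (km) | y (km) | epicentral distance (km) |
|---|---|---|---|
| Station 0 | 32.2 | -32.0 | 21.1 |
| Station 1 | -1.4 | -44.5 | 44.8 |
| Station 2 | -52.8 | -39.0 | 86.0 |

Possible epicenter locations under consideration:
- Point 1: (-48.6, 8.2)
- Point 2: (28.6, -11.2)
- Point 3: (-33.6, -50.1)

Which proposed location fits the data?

Point 2

For each candidate, compare |candidate − station| to the reported distance:
Point 1: residuals Station 0 69.1, Station 1 25.9, Station 2 38.6 → max 69.1 km
Point 2: residuals Station 0 0.0, Station 1 0.0, Station 2 0.0 → max 0.0 km
Point 3: residuals Station 0 47.1, Station 1 12.1, Station 2 63.8 → max 63.8 km
Only Point 2 has all residuals ≈ 0.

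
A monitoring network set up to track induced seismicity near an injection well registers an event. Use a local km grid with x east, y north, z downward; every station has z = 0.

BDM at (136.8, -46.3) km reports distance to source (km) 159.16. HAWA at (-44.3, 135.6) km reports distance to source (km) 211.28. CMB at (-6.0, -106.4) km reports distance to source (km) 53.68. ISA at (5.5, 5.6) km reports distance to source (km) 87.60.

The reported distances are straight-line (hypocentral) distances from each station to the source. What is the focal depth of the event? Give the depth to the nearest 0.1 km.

z ≈ 38.4 km

Each station gives a sphere (x−x_i)² + (y−y_i)² + z² = d_i² (stations at z=0).
Subtracting the BDM sphere from HAWA and CMB: z² cancels, leaving linear equations in x and y:
-362.2 x + 363.8 y = -19815.41
-285.6 x − 120.2 y = 12949.39
Solving: x ≈ -15.798, y ≈ -70.196 km (keep extra digits for the depth step; rounded: -15.8, -70.2).
Then from the BDM sphere: z² = 159.16² − (x − 136.8)² − (y + 46.3)² with x = -15.798, y = -70.196, so z ≈ 38.402 ≈ 38.4 km.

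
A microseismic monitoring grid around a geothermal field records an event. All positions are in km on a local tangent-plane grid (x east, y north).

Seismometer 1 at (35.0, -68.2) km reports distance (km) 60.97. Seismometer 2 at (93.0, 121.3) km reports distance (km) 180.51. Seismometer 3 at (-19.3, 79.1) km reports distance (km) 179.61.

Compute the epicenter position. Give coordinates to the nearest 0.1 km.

95.3 km east, -59.2 km north

Circle about each station: (x − 35.0)² + (y + 68.2)² = 60.97²; (x − 93.0)² + (y − 121.3)² = 180.51²; (x + 19.3)² + (y − 79.1)² = 179.61².
Subtracting the Seismometer 1 equation from the Seismometer 2 and Seismometer 3 equations removes the quadratic terms:
116.0 x + 379.0 y = -11380.07
-108.6 x + 294.6 y = -27789.35
Solving the 2×2 system: x ≈ 95.3, y ≈ -59.2 km.
Check against Seismometer 1 (with the unrounded x, y): √((x − 35.0)²+(y + 68.2)²) = 60.97 ≈ 60.97 km. ✓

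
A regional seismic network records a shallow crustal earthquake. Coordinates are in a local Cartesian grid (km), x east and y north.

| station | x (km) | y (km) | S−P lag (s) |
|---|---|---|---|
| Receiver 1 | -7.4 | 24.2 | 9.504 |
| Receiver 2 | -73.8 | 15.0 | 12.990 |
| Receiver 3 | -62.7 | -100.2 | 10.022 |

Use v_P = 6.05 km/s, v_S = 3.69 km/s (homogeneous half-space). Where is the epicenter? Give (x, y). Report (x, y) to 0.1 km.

Distance from S−P lag: d = Δt · v_P v_S / (v_P − v_S) = Δt · (6.05·3.69)/(6.05−3.69) ≈ 9.4595·Δt.
So d_Receiver 1 = 89.90, d_Receiver 2 = 122.88, d_Receiver 3 = 94.80 km.
Circle about each station: (x + 7.4)² + (y − 24.2)² = 89.90²; (x + 73.8)² + (y − 15.0)² = 122.88²; (x + 62.7)² + (y + 100.2)² = 94.80².
Subtracting the Receiver 1 equation from the Receiver 2 and Receiver 3 equations removes the quadratic terms:
-132.8 x − 18.4 y = -1986.44
-110.6 x − 248.8 y = 12425.90
Solving the 2×2 system: x ≈ 23.3, y ≈ -60.3 km.

(23.3, -60.3)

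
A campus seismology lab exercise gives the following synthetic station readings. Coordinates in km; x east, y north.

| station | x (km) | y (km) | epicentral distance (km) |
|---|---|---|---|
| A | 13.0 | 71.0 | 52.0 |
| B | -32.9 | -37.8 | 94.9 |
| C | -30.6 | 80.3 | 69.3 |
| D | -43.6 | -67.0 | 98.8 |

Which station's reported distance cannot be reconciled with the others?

Solve using three stations at a time. Using A, C, D (subtract circle equations pairwise → linear system) gives (x, y) ≈ (3.4, 19.9).
Distances from that point to each station vs reported:
  A: calculated 52.0 vs reported 52.0 → residual 0.0 km
  B: calculated 68.2 vs reported 94.9 → residual 26.7 km
  C: calculated 69.3 vs reported 69.3 → residual 0.0 km
  D: calculated 98.8 vs reported 98.8 → residual 0.0 km
A, C, D are mutually consistent (residuals ≈ 0); B is off by 26.7 km.

B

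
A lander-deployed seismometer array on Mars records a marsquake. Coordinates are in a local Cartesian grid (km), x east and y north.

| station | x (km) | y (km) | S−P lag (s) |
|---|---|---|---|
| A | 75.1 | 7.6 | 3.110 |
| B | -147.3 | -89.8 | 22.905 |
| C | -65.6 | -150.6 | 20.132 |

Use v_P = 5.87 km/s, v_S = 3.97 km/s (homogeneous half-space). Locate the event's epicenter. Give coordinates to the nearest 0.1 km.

Distance from S−P lag: d = Δt · v_P v_S / (v_P − v_S) = Δt · (5.87·3.97)/(5.87−3.97) ≈ 12.2652·Δt.
So d_A = 38.14, d_B = 280.93, d_C = 246.92 km.
Circle about each station: (x − 75.1)² + (y − 7.6)² = 38.14²; (x + 147.3)² + (y + 89.8)² = 280.93²; (x + 65.6)² + (y + 150.6)² = 246.92².
Subtracting the A equation from the B and C equations removes the quadratic terms:
-444.8 x − 194.8 y = -53403.45
-281.4 x − 316.4 y = -38228.88
Solving the 2×2 system: x ≈ 110.0, y ≈ 23.0 km.

x ≈ 110.0 km, y ≈ 23.0 km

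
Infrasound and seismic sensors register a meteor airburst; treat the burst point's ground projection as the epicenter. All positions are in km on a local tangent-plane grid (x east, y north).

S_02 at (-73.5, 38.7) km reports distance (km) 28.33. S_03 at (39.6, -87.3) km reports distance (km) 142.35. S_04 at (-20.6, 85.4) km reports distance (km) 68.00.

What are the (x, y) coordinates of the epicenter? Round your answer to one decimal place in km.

(-49.4, 23.8)

Circle about each station: (x + 73.5)² + (y − 38.7)² = 28.33²; (x − 39.6)² + (y + 87.3)² = 142.35²; (x + 20.6)² + (y − 85.4)² = 68.00².
Subtracting the S_02 equation from the S_03 and S_04 equations removes the quadratic terms:
226.2 x − 252.0 y = -17171.42
105.8 x + 93.4 y = -3003.83
Solving the 2×2 system: x ≈ -49.4, y ≈ 23.8 km.
Check against S_02 (with the unrounded x, y): √((x + 73.5)²+(y − 38.7)²) = 28.33 ≈ 28.33 km. ✓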